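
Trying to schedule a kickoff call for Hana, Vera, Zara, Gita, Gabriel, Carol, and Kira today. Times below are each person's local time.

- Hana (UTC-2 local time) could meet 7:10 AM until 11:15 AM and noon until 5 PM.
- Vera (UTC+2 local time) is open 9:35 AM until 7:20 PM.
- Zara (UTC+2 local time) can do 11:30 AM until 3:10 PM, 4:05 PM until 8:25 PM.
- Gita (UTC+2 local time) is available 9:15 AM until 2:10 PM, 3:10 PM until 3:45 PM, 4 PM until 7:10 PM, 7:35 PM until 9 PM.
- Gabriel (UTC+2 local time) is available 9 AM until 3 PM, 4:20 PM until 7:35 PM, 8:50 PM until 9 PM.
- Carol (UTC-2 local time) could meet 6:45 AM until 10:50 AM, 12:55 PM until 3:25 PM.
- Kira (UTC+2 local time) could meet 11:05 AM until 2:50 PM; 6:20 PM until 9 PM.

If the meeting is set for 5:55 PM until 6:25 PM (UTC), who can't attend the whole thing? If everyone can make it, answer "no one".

Hana in UTC: 09:10-13:15, 14:00-19:00 (add 2h to convert from UTC-2).
Vera in UTC: 07:35-17:20 (subtract 2h to convert from UTC+2).
Zara in UTC: 09:30-13:10, 14:05-18:25 (subtract 2h to convert from UTC+2).
Gita in UTC: 07:15-12:10, 13:10-13:45, 14:00-17:10, 17:35-19:00 (subtract 2h to convert from UTC+2).
Gabriel in UTC: 07:00-13:00, 14:20-17:35, 18:50-19:00 (subtract 2h to convert from UTC+2).
Carol in UTC: 08:45-12:50, 14:55-17:25 (add 2h to convert from UTC-2).
Kira in UTC: 09:05-12:50, 16:20-19:00 (subtract 2h to convert from UTC+2).
Hana: free for 17:55-18:25. Vera: not fully free for 17:55-18:25. Zara: free for 17:55-18:25. Gita: free for 17:55-18:25. Gabriel: not fully free for 17:55-18:25. Carol: not fully free for 17:55-18:25. Kira: free for 17:55-18:25.

Carol, Gabriel, Vera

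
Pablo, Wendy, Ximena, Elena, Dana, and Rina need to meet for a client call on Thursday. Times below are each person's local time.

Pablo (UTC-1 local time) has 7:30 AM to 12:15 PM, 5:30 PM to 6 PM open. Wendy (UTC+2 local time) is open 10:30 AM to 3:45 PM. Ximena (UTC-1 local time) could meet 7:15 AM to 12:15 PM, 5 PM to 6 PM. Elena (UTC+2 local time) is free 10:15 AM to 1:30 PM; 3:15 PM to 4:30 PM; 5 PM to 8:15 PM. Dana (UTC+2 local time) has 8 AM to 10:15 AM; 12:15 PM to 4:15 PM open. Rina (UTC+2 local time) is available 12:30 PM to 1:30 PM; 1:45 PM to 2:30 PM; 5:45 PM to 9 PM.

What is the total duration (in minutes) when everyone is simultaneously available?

60

Pablo in UTC: 08:30-13:15, 18:30-19:00 (add 1h to convert from UTC-1).
Wendy in UTC: 08:30-13:45 (subtract 2h to convert from UTC+2).
Ximena in UTC: 08:15-13:15, 18:00-19:00 (add 1h to convert from UTC-1).
Elena in UTC: 08:15-11:30, 13:15-14:30, 15:00-18:15 (subtract 2h to convert from UTC+2).
Dana in UTC: 06:00-08:15, 10:15-14:15 (subtract 2h to convert from UTC+2).
Rina in UTC: 10:30-11:30, 11:45-12:30, 15:45-19:00 (subtract 2h to convert from UTC+2).
Pablo ∩ Wendy: 08:30-13:15.
Pablo ∩ Wendy ∩ Ximena: 08:30-13:15.
Pablo ∩ Wendy ∩ Ximena ∩ Elena: 08:30-11:30.
Pablo ∩ Wendy ∩ Ximena ∩ Elena ∩ Dana: 10:15-11:30.
Pablo ∩ Wendy ∩ Ximena ∩ Elena ∩ Dana ∩ Rina: 10:30-11:30.
Those are the intersection windows.
That's a single block of 60 minutes.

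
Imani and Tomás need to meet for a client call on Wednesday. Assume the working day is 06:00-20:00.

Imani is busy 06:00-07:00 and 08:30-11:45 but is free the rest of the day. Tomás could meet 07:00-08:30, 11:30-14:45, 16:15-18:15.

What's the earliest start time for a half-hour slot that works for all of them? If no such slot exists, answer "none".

Imani free: 07:00-08:30, 11:45-20:00 (invert busy blocks within the working day).
Tomás free: 07:00-08:30, 11:30-14:45, 16:15-18:15.
Imani ∩ Tomás: 07:00-08:30, 11:45-14:45, 16:15-18:15.
Those are the intersection windows.
The first common window of at least 30 minutes is 07:00-08:30, so the earliest start is 07:00.

07:00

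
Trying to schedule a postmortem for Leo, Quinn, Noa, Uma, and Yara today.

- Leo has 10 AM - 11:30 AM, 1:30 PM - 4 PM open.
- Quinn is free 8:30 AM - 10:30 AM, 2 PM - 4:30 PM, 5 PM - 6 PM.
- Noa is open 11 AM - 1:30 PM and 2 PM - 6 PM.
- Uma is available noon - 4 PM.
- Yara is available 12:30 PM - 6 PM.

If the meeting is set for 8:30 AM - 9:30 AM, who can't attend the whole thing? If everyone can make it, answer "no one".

Leo, Noa, Uma, Yara

Leo: not fully free for 08:30-09:30. Quinn: free for 08:30-09:30. Noa: not fully free for 08:30-09:30. Uma: not fully free for 08:30-09:30. Yara: not fully free for 08:30-09:30.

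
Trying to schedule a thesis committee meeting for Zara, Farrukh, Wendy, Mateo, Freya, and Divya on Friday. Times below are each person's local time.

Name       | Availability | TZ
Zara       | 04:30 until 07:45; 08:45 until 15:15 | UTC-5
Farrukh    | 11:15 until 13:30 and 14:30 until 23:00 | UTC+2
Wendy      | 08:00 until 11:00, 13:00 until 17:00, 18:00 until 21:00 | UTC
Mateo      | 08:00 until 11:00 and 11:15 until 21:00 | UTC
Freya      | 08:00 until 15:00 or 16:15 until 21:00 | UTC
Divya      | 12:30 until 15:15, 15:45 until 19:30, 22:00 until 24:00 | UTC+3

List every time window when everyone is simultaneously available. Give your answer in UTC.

Zara in UTC: 09:30-12:45, 13:45-20:15 (add 5h to convert from UTC-5).
Farrukh in UTC: 09:15-11:30, 12:30-21:00 (subtract 2h to convert from UTC+2).
Wendy in UTC: 08:00-11:00, 13:00-17:00, 18:00-21:00.
Mateo in UTC: 08:00-11:00, 11:15-21:00.
Freya in UTC: 08:00-15:00, 16:15-21:00.
Divya in UTC: 09:30-12:15, 12:45-16:30, 19:00-21:00 (subtract 3h to convert from UTC+3).
Zara ∩ Farrukh: 09:30-11:30, 12:30-12:45, 13:45-20:15.
Zara ∩ Farrukh ∩ Wendy: 09:30-11:00, 13:45-17:00, 18:00-20:15.
Zara ∩ Farrukh ∩ Wendy ∩ Mateo: 09:30-11:00, 13:45-17:00, 18:00-20:15.
Zara ∩ Farrukh ∩ Wendy ∩ Mateo ∩ Freya: 09:30-11:00, 13:45-15:00, 16:15-17:00, 18:00-20:15.
Zara ∩ Farrukh ∩ Wendy ∩ Mateo ∩ Freya ∩ Divya: 09:30-11:00, 13:45-15:00, 16:15-16:30, 19:00-20:15.

09:30-11:00, 13:45-15:00, 16:15-16:30, 19:00-20:15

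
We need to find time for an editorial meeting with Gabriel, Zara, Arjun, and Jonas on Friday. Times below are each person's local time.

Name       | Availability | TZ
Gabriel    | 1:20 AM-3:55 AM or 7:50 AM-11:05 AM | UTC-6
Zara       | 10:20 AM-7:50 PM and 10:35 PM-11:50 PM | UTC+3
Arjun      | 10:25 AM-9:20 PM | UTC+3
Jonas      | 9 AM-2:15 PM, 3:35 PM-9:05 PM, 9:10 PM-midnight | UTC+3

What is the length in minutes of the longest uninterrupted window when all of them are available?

180

Gabriel in UTC: 07:20-09:55, 13:50-17:05 (add 6h to convert from UTC-6).
Zara in UTC: 07:20-16:50, 19:35-20:50 (subtract 3h to convert from UTC+3).
Arjun in UTC: 07:25-18:20 (subtract 3h to convert from UTC+3).
Jonas in UTC: 06:00-11:15, 12:35-18:05, 18:10-21:00 (subtract 3h to convert from UTC+3).
Gabriel ∩ Zara: 07:20-09:55, 13:50-16:50.
Gabriel ∩ Zara ∩ Arjun: 07:25-09:55, 13:50-16:50.
Gabriel ∩ Zara ∩ Arjun ∩ Jonas: 07:25-09:55, 13:50-16:50.
So the common availability across everyone is 07:25-09:55, 13:50-16:50.
The longest is 13:50-16:50 at 180 minutes.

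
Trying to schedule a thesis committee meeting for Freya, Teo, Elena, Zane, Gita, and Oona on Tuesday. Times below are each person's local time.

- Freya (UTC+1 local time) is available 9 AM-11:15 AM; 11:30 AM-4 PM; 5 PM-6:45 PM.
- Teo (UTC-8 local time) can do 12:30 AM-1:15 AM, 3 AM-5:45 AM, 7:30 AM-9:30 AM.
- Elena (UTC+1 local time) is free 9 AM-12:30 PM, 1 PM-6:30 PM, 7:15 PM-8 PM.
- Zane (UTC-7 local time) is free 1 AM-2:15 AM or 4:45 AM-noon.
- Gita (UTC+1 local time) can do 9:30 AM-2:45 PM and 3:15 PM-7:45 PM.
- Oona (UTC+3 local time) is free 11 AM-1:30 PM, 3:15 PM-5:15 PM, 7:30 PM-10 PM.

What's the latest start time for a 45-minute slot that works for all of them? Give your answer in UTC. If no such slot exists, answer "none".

Freya in UTC: 08:00-10:15, 10:30-15:00, 16:00-17:45 (subtract 1h to convert from UTC+1).
Teo in UTC: 08:30-09:15, 11:00-13:45, 15:30-17:30 (add 8h to convert from UTC-8).
Elena in UTC: 08:00-11:30, 12:00-17:30, 18:15-19:00 (subtract 1h to convert from UTC+1).
Zane in UTC: 08:00-09:15, 11:45-19:00 (add 7h to convert from UTC-7).
Gita in UTC: 08:30-13:45, 14:15-18:45 (subtract 1h to convert from UTC+1).
Oona in UTC: 08:00-10:30, 12:15-14:15, 16:30-19:00 (subtract 3h to convert from UTC+3).
Freya ∩ Teo: 08:30-09:15, 11:00-13:45, 16:00-17:30.
Freya ∩ Teo ∩ Elena: 08:30-09:15, 11:00-11:30, 12:00-13:45, 16:00-17:30.
Freya ∩ Teo ∩ Elena ∩ Zane: 08:30-09:15, 12:00-13:45, 16:00-17:30.
Freya ∩ Teo ∩ Elena ∩ Zane ∩ Gita: 08:30-09:15, 12:00-13:45, 16:00-17:30.
Freya ∩ Teo ∩ Elena ∩ Zane ∩ Gita ∩ Oona: 08:30-09:15, 12:15-13:45, 16:30-17:30.
So the common availability across everyone is 08:30-09:15, 12:15-13:45, 16:30-17:30.
The last common window of at least 45 minutes is 16:30-17:30; a 45-minute meeting can start as late as 16:45 and still end by 17:30.

16:45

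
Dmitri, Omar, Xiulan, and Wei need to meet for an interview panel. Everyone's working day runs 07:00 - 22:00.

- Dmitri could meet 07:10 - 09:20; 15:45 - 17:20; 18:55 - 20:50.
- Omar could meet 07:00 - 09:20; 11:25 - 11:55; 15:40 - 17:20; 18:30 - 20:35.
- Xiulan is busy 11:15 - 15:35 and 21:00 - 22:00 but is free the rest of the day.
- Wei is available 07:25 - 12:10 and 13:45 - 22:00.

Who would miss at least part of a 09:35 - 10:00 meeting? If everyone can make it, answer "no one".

Dmitri, Omar

Dmitri free: 07:10-09:20, 15:45-17:20, 18:55-20:50.
Omar free: 07:00-09:20, 11:25-11:55, 15:40-17:20, 18:30-20:35.
Xiulan free: 07:00-11:15, 15:35-21:00 (invert busy blocks within the working day).
Wei free: 07:25-12:10, 13:45-22:00.
Dmitri: not fully free for 09:35-10:00. Omar: not fully free for 09:35-10:00. Xiulan: free for 09:35-10:00. Wei: free for 09:35-10:00.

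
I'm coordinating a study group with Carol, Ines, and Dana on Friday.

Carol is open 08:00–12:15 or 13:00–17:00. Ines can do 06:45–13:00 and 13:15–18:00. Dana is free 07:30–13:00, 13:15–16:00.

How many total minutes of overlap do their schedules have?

420

Carol ∩ Ines: 08:00-12:15, 13:15-17:00.
Carol ∩ Ines ∩ Dana: 08:00-12:15, 13:15-16:00.
Those are the intersection windows.
Summing the common windows: 255 + 165 = 420 minutes.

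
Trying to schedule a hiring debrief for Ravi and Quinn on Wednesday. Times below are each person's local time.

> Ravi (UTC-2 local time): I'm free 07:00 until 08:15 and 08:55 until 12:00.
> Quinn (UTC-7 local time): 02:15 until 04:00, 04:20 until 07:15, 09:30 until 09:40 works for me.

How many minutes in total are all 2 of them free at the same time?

Ravi in UTC: 09:00-10:15, 10:55-14:00 (add 2h to convert from UTC-2).
Quinn in UTC: 09:15-11:00, 11:20-14:15, 16:30-16:40 (add 7h to convert from UTC-7).
Ravi ∩ Quinn: 09:15-10:15, 10:55-11:00, 11:20-14:00.
Summing the common windows: 60 + 5 + 160 = 225 minutes.

225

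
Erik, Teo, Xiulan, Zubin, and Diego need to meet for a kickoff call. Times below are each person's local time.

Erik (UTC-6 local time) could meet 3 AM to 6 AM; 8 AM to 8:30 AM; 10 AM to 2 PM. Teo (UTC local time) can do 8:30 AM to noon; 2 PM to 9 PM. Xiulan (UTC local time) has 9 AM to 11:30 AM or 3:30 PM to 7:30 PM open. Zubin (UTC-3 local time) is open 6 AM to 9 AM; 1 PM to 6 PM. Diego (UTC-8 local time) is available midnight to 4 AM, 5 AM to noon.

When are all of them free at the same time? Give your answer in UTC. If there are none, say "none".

Erik in UTC: 09:00-12:00, 14:00-14:30, 16:00-20:00 (add 6h to convert from UTC-6).
Teo in UTC: 08:30-12:00, 14:00-21:00.
Xiulan in UTC: 09:00-11:30, 15:30-19:30.
Zubin in UTC: 09:00-12:00, 16:00-21:00 (add 3h to convert from UTC-3).
Diego in UTC: 08:00-12:00, 13:00-20:00 (add 8h to convert from UTC-8).
Erik ∩ Teo: 09:00-12:00, 14:00-14:30, 16:00-20:00.
Erik ∩ Teo ∩ Xiulan: 09:00-11:30, 16:00-19:30.
Erik ∩ Teo ∩ Xiulan ∩ Zubin: 09:00-11:30, 16:00-19:30.
Erik ∩ Teo ∩ Xiulan ∩ Zubin ∩ Diego: 09:00-11:30, 16:00-19:30.
So the common availability across everyone is 09:00-11:30, 16:00-19:30.

09:00-11:30, 16:00-19:30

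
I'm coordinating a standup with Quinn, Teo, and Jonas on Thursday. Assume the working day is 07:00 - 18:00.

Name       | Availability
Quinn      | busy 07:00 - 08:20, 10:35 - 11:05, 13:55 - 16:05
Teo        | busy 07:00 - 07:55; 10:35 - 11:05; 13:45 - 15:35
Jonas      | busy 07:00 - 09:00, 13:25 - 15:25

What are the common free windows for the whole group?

Quinn free: 08:20-10:35, 11:05-13:55, 16:05-18:00 (invert busy blocks within the working day).
Teo free: 07:55-10:35, 11:05-13:45, 15:35-18:00 (invert busy blocks within the working day).
Jonas free: 09:00-13:25, 15:25-18:00 (invert busy blocks within the working day).
Quinn ∩ Teo: 08:20-10:35, 11:05-13:45, 16:05-18:00.
Quinn ∩ Teo ∩ Jonas: 09:00-10:35, 11:05-13:25, 16:05-18:00.

09:00-10:35, 11:05-13:25, 16:05-18:00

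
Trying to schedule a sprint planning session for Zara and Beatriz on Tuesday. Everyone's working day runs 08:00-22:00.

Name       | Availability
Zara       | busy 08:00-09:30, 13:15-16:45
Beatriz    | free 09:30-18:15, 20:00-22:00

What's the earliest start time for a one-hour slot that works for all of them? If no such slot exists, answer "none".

09:30

Zara free: 09:30-13:15, 16:45-22:00 (invert busy blocks within the working day).
Beatriz free: 09:30-18:15, 20:00-22:00.
Zara ∩ Beatriz: 09:30-13:15, 16:45-18:15, 20:00-22:00.
The first common window of at least 60 minutes is 09:30-13:15, so the earliest start is 09:30.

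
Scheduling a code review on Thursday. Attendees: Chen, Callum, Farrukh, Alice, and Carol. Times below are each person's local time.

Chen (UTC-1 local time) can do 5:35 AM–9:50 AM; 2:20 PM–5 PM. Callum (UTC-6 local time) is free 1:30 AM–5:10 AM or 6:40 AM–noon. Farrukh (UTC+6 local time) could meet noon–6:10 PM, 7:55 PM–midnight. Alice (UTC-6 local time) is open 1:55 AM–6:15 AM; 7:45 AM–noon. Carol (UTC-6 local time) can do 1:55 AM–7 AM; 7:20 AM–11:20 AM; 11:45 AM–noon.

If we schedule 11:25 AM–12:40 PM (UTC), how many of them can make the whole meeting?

1

Chen in UTC: 06:35-10:50, 15:20-18:00 (add 1h to convert from UTC-1).
Callum in UTC: 07:30-11:10, 12:40-18:00 (add 6h to convert from UTC-6).
Farrukh in UTC: 06:00-12:10, 13:55-18:00 (subtract 6h to convert from UTC+6).
Alice in UTC: 07:55-12:15, 13:45-18:00 (add 6h to convert from UTC-6).
Carol in UTC: 07:55-13:00, 13:20-17:20, 17:45-18:00 (add 6h to convert from UTC-6).
Carol can make the full 11:25-12:40 slot — that's 1.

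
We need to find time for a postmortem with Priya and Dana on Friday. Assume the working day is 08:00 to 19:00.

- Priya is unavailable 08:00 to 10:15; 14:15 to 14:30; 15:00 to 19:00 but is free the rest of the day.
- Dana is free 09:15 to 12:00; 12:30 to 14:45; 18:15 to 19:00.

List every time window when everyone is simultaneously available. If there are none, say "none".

Priya free: 10:15-14:15, 14:30-15:00 (invert busy blocks within the working day).
Dana free: 09:15-12:00, 12:30-14:45, 18:15-19:00.
Priya ∩ Dana: 10:15-12:00, 12:30-14:15, 14:30-14:45.
Those are the intersection windows.

10:15-12:00, 12:30-14:15, 14:30-14:45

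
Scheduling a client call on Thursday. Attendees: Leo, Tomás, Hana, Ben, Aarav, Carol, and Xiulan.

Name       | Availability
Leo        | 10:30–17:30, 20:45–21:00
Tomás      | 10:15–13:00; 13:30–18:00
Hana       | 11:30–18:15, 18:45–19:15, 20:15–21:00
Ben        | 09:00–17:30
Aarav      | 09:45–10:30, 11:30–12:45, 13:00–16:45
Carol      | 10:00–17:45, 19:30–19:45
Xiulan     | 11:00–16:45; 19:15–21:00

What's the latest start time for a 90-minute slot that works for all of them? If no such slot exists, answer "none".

Leo ∩ Tomás: 10:30-13:00, 13:30-17:30.
Leo ∩ Tomás ∩ Hana: 11:30-13:00, 13:30-17:30.
Leo ∩ Tomás ∩ Hana ∩ Ben: 11:30-13:00, 13:30-17:30.
Leo ∩ Tomás ∩ Hana ∩ Ben ∩ Aarav: 11:30-12:45, 13:30-16:45.
Leo ∩ Tomás ∩ Hana ∩ Ben ∩ Aarav ∩ Carol: 11:30-12:45, 13:30-16:45.
Leo ∩ Tomás ∩ Hana ∩ Ben ∩ Aarav ∩ Carol ∩ Xiulan: 11:30-12:45, 13:30-16:45.
So the common availability across everyone is 11:30-12:45, 13:30-16:45.
The last common window of at least 90 minutes is 13:30-16:45; a 90-minute meeting can start as late as 15:15 and still end by 16:45.

15:15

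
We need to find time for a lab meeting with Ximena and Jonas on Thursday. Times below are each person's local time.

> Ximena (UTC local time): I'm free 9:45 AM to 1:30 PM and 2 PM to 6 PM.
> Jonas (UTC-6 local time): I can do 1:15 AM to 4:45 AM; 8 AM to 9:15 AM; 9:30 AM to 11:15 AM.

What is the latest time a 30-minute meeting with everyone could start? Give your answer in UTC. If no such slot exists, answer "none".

Ximena in UTC: 09:45-13:30, 14:00-18:00.
Jonas in UTC: 07:15-10:45, 14:00-15:15, 15:30-17:15 (add 6h to convert from UTC-6).
Ximena ∩ Jonas: 09:45-10:45, 14:00-15:15, 15:30-17:15.
The last common window of at least 30 minutes is 15:30-17:15; a 30-minute meeting can start as late as 16:45 and still end by 17:15.

16:45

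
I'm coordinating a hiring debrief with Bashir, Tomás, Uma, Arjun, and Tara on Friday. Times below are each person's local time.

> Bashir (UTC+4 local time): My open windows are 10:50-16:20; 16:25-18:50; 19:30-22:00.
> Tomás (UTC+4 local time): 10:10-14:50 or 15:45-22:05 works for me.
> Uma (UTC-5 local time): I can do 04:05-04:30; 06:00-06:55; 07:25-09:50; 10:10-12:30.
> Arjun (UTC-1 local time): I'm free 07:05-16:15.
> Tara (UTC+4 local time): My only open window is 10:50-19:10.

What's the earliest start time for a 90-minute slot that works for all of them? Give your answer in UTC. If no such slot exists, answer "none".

12:25

Bashir in UTC: 06:50-12:20, 12:25-14:50, 15:30-18:00 (subtract 4h to convert from UTC+4).
Tomás in UTC: 06:10-10:50, 11:45-18:05 (subtract 4h to convert from UTC+4).
Uma in UTC: 09:05-09:30, 11:00-11:55, 12:25-14:50, 15:10-17:30 (add 5h to convert from UTC-5).
Arjun in UTC: 08:05-17:15 (add 1h to convert from UTC-1).
Tara in UTC: 06:50-15:10 (subtract 4h to convert from UTC+4).
Bashir ∩ Tomás: 06:50-10:50, 11:45-12:20, 12:25-14:50, 15:30-18:00.
Bashir ∩ Tomás ∩ Uma: 09:05-09:30, 11:45-11:55, 12:25-14:50, 15:30-17:30.
Bashir ∩ Tomás ∩ Uma ∩ Arjun: 09:05-09:30, 11:45-11:55, 12:25-14:50, 15:30-17:15.
Bashir ∩ Tomás ∩ Uma ∩ Arjun ∩ Tara: 09:05-09:30, 11:45-11:55, 12:25-14:50.
Those are the intersection windows.
The first common window of at least 90 minutes is 12:25-14:50, so the earliest start is 12:25.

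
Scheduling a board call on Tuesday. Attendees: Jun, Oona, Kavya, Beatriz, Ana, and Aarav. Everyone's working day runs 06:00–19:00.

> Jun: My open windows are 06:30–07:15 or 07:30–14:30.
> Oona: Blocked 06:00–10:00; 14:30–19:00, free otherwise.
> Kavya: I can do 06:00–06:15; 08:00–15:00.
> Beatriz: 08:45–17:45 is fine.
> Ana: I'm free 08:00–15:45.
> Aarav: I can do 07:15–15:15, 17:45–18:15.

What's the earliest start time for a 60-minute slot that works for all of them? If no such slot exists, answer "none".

Jun free: 06:30-07:15, 07:30-14:30.
Oona free: 10:00-14:30 (invert busy blocks within the working day).
Kavya free: 06:00-06:15, 08:00-15:00.
Beatriz free: 08:45-17:45.
Ana free: 08:00-15:45.
Aarav free: 07:15-15:15, 17:45-18:15.
Jun ∩ Oona: 10:00-14:30.
Jun ∩ Oona ∩ Kavya: 10:00-14:30.
Jun ∩ Oona ∩ Kavya ∩ Beatriz: 10:00-14:30.
Jun ∩ Oona ∩ Kavya ∩ Beatriz ∩ Ana: 10:00-14:30.
Jun ∩ Oona ∩ Kavya ∩ Beatriz ∩ Ana ∩ Aarav: 10:00-14:30.
The first common window of at least 60 minutes is 10:00-14:30, so the earliest start is 10:00.

10:00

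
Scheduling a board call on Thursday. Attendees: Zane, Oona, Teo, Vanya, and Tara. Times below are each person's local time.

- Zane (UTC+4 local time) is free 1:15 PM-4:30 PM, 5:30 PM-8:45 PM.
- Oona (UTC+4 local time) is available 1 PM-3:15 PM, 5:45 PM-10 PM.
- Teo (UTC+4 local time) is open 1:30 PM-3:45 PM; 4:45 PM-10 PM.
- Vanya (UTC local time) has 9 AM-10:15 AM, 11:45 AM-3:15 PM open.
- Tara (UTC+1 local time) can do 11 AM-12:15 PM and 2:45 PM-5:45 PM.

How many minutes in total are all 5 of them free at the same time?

105

Zane in UTC: 09:15-12:30, 13:30-16:45 (subtract 4h to convert from UTC+4).
Oona in UTC: 09:00-11:15, 13:45-18:00 (subtract 4h to convert from UTC+4).
Teo in UTC: 09:30-11:45, 12:45-18:00 (subtract 4h to convert from UTC+4).
Vanya in UTC: 09:00-10:15, 11:45-15:15.
Tara in UTC: 10:00-11:15, 13:45-16:45 (subtract 1h to convert from UTC+1).
Zane ∩ Oona: 09:15-11:15, 13:45-16:45.
Zane ∩ Oona ∩ Teo: 09:30-11:15, 13:45-16:45.
Zane ∩ Oona ∩ Teo ∩ Vanya: 09:30-10:15, 13:45-15:15.
Zane ∩ Oona ∩ Teo ∩ Vanya ∩ Tara: 10:00-10:15, 13:45-15:15.
Summing the common windows: 15 + 90 = 105 minutes.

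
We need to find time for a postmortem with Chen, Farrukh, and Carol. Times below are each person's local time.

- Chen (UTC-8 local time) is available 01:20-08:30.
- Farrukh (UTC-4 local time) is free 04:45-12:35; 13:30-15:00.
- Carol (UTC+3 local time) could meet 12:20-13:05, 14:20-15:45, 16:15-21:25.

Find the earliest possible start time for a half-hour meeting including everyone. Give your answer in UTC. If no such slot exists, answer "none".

Chen in UTC: 09:20-16:30 (add 8h to convert from UTC-8).
Farrukh in UTC: 08:45-16:35, 17:30-19:00 (add 4h to convert from UTC-4).
Carol in UTC: 09:20-10:05, 11:20-12:45, 13:15-18:25 (subtract 3h to convert from UTC+3).
Chen ∩ Farrukh: 09:20-16:30.
Chen ∩ Farrukh ∩ Carol: 09:20-10:05, 11:20-12:45, 13:15-16:30.
The first common window of at least 30 minutes is 09:20-10:05, so the earliest start is 09:20.

09:20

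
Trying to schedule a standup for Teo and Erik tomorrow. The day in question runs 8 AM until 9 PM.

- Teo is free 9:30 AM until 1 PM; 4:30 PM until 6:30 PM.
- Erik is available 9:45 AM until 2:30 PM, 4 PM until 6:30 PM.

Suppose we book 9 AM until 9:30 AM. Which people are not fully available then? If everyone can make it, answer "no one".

Erik, Teo

Teo: not fully free for 09:00-09:30. Erik: not fully free for 09:00-09:30.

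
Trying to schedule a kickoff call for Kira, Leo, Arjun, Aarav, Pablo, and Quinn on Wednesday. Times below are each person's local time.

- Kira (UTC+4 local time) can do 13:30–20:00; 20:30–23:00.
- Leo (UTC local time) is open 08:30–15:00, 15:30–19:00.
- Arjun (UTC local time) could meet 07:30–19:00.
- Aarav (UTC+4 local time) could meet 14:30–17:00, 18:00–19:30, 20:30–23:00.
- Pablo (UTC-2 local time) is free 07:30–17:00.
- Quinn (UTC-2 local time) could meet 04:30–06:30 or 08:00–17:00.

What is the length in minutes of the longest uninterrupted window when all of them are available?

150

Kira in UTC: 09:30-16:00, 16:30-19:00 (subtract 4h to convert from UTC+4).
Leo in UTC: 08:30-15:00, 15:30-19:00.
Arjun in UTC: 07:30-19:00.
Aarav in UTC: 10:30-13:00, 14:00-15:30, 16:30-19:00 (subtract 4h to convert from UTC+4).
Pablo in UTC: 09:30-19:00 (add 2h to convert from UTC-2).
Quinn in UTC: 06:30-08:30, 10:00-19:00 (add 2h to convert from UTC-2).
Kira ∩ Leo: 09:30-15:00, 15:30-16:00, 16:30-19:00.
Kira ∩ Leo ∩ Arjun: 09:30-15:00, 15:30-16:00, 16:30-19:00.
Kira ∩ Leo ∩ Arjun ∩ Aarav: 10:30-13:00, 14:00-15:00, 16:30-19:00.
Kira ∩ Leo ∩ Arjun ∩ Aarav ∩ Pablo: 10:30-13:00, 14:00-15:00, 16:30-19:00.
Kira ∩ Leo ∩ Arjun ∩ Aarav ∩ Pablo ∩ Quinn: 10:30-13:00, 14:00-15:00, 16:30-19:00.
The longest is 10:30-13:00 at 150 minutes.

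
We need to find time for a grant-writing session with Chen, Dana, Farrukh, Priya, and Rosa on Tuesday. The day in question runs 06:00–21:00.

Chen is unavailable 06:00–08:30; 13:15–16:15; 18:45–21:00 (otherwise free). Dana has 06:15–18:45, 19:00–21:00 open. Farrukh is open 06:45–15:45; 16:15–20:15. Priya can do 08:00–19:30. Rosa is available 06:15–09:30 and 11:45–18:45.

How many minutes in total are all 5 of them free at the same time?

300

Chen free: 08:30-13:15, 16:15-18:45 (invert busy blocks within the working day).
Dana free: 06:15-18:45, 19:00-21:00.
Farrukh free: 06:45-15:45, 16:15-20:15.
Priya free: 08:00-19:30.
Rosa free: 06:15-09:30, 11:45-18:45.
Chen ∩ Dana: 08:30-13:15, 16:15-18:45.
Chen ∩ Dana ∩ Farrukh: 08:30-13:15, 16:15-18:45.
Chen ∩ Dana ∩ Farrukh ∩ Priya: 08:30-13:15, 16:15-18:45.
Chen ∩ Dana ∩ Farrukh ∩ Priya ∩ Rosa: 08:30-09:30, 11:45-13:15, 16:15-18:45.
So the common availability across everyone is 08:30-09:30, 11:45-13:15, 16:15-18:45.
Summing the common windows: 60 + 90 + 150 = 300 minutes.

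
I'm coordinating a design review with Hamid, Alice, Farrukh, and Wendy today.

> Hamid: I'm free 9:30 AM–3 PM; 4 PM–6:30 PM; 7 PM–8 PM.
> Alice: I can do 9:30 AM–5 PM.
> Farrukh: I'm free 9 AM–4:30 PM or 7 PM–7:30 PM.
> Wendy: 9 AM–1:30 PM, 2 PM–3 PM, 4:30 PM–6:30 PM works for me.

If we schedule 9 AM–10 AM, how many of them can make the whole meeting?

2

Farrukh and Wendy can make the full 09:00-10:00 slot — that's 2.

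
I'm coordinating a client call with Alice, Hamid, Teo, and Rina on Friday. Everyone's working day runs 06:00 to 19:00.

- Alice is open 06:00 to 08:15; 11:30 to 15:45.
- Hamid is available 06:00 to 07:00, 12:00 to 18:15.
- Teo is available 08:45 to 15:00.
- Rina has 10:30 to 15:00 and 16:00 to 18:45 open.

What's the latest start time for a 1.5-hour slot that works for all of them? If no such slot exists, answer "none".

13:30

Alice ∩ Hamid: 06:00-07:00, 12:00-15:45.
Alice ∩ Hamid ∩ Teo: 12:00-15:00.
Alice ∩ Hamid ∩ Teo ∩ Rina: 12:00-15:00.
The last common window of at least 90 minutes is 12:00-15:00; a 90-minute meeting can start as late as 13:30 and still end by 15:00.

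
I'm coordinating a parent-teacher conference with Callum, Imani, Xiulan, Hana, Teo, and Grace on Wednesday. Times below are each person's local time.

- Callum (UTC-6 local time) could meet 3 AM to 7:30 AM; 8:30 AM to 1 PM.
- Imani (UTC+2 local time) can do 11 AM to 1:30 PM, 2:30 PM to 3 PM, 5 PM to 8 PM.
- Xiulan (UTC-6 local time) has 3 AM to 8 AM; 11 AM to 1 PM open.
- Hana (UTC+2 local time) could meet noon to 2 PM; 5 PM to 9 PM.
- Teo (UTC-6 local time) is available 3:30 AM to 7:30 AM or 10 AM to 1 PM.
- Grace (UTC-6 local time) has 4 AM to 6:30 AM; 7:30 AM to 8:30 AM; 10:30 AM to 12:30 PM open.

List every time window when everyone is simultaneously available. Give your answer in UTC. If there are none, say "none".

Callum in UTC: 09:00-13:30, 14:30-19:00 (add 6h to convert from UTC-6).
Imani in UTC: 09:00-11:30, 12:30-13:00, 15:00-18:00 (subtract 2h to convert from UTC+2).
Xiulan in UTC: 09:00-14:00, 17:00-19:00 (add 6h to convert from UTC-6).
Hana in UTC: 10:00-12:00, 15:00-19:00 (subtract 2h to convert from UTC+2).
Teo in UTC: 09:30-13:30, 16:00-19:00 (add 6h to convert from UTC-6).
Grace in UTC: 10:00-12:30, 13:30-14:30, 16:30-18:30 (add 6h to convert from UTC-6).
Callum ∩ Imani: 09:00-11:30, 12:30-13:00, 15:00-18:00.
Callum ∩ Imani ∩ Xiulan: 09:00-11:30, 12:30-13:00, 17:00-18:00.
Callum ∩ Imani ∩ Xiulan ∩ Hana: 10:00-11:30, 17:00-18:00.
Callum ∩ Imani ∩ Xiulan ∩ Hana ∩ Teo: 10:00-11:30, 17:00-18:00.
Callum ∩ Imani ∩ Xiulan ∩ Hana ∩ Teo ∩ Grace: 10:00-11:30, 17:00-18:00.

10:00-11:30, 17:00-18:00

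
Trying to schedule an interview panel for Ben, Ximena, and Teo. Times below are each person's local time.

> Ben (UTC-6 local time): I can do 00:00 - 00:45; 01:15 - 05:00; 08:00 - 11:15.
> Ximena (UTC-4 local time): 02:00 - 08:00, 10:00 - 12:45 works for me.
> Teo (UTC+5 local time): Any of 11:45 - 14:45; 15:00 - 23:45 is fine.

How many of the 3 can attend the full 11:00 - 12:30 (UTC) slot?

Ben in UTC: 06:00-06:45, 07:15-11:00, 14:00-17:15 (add 6h to convert from UTC-6).
Ximena in UTC: 06:00-12:00, 14:00-16:45 (add 4h to convert from UTC-4).
Teo in UTC: 06:45-09:45, 10:00-18:45 (subtract 5h to convert from UTC+5).
Teo can make the full 11:00-12:30 slot — that's 1.

1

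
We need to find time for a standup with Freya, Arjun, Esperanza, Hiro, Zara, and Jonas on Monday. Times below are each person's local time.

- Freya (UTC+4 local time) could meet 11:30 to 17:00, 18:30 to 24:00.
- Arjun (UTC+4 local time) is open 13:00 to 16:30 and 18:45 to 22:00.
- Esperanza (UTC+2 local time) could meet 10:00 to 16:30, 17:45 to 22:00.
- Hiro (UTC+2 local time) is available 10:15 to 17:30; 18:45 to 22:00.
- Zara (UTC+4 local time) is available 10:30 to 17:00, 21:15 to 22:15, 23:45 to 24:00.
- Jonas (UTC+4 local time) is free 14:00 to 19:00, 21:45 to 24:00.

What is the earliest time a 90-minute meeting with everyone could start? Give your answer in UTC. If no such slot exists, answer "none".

Freya in UTC: 07:30-13:00, 14:30-20:00 (subtract 4h to convert from UTC+4).
Arjun in UTC: 09:00-12:30, 14:45-18:00 (subtract 4h to convert from UTC+4).
Esperanza in UTC: 08:00-14:30, 15:45-20:00 (subtract 2h to convert from UTC+2).
Hiro in UTC: 08:15-15:30, 16:45-20:00 (subtract 2h to convert from UTC+2).
Zara in UTC: 06:30-13:00, 17:15-18:15, 19:45-20:00 (subtract 4h to convert from UTC+4).
Jonas in UTC: 10:00-15:00, 17:45-20:00 (subtract 4h to convert from UTC+4).
Freya ∩ Arjun: 09:00-12:30, 14:45-18:00.
Freya ∩ Arjun ∩ Esperanza: 09:00-12:30, 15:45-18:00.
Freya ∩ Arjun ∩ Esperanza ∩ Hiro: 09:00-12:30, 16:45-18:00.
Freya ∩ Arjun ∩ Esperanza ∩ Hiro ∩ Zara: 09:00-12:30, 17:15-18:00.
Freya ∩ Arjun ∩ Esperanza ∩ Hiro ∩ Zara ∩ Jonas: 10:00-12:30, 17:45-18:00.
The first common window of at least 90 minutes is 10:00-12:30, so the earliest start is 10:00.

10:00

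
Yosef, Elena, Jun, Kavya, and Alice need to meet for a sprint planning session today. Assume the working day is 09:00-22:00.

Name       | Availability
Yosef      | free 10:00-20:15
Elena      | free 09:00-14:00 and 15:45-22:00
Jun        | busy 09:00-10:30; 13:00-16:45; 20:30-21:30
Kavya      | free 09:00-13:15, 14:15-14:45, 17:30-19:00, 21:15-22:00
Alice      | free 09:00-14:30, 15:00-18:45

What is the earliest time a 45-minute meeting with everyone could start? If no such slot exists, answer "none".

10:30

Yosef free: 10:00-20:15.
Elena free: 09:00-14:00, 15:45-22:00.
Jun free: 10:30-13:00, 16:45-20:30, 21:30-22:00 (invert busy blocks within the working day).
Kavya free: 09:00-13:15, 14:15-14:45, 17:30-19:00, 21:15-22:00.
Alice free: 09:00-14:30, 15:00-18:45.
Yosef ∩ Elena: 10:00-14:00, 15:45-20:15.
Yosef ∩ Elena ∩ Jun: 10:30-13:00, 16:45-20:15.
Yosef ∩ Elena ∩ Jun ∩ Kavya: 10:30-13:00, 17:30-19:00.
Yosef ∩ Elena ∩ Jun ∩ Kavya ∩ Alice: 10:30-13:00, 17:30-18:45.
The first common window of at least 45 minutes is 10:30-13:00, so the earliest start is 10:30.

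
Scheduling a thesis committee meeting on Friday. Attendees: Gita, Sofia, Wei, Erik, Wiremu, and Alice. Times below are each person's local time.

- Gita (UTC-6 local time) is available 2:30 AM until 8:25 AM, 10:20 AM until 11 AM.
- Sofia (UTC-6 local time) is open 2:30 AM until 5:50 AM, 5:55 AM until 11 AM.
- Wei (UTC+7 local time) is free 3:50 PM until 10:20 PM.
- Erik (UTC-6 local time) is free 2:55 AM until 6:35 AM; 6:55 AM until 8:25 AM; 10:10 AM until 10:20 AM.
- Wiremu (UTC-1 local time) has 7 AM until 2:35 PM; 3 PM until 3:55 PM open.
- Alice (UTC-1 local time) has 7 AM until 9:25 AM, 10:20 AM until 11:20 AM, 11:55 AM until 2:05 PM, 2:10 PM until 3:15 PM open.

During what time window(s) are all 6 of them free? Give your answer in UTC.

Gita in UTC: 08:30-14:25, 16:20-17:00 (add 6h to convert from UTC-6).
Sofia in UTC: 08:30-11:50, 11:55-17:00 (add 6h to convert from UTC-6).
Wei in UTC: 08:50-15:20 (subtract 7h to convert from UTC+7).
Erik in UTC: 08:55-12:35, 12:55-14:25, 16:10-16:20 (add 6h to convert from UTC-6).
Wiremu in UTC: 08:00-15:35, 16:00-16:55 (add 1h to convert from UTC-1).
Alice in UTC: 08:00-10:25, 11:20-12:20, 12:55-15:05, 15:10-16:15 (add 1h to convert from UTC-1).
Gita ∩ Sofia: 08:30-11:50, 11:55-14:25, 16:20-17:00.
Gita ∩ Sofia ∩ Wei: 08:50-11:50, 11:55-14:25.
Gita ∩ Sofia ∩ Wei ∩ Erik: 08:55-11:50, 11:55-12:35, 12:55-14:25.
Gita ∩ Sofia ∩ Wei ∩ Erik ∩ Wiremu: 08:55-11:50, 11:55-12:35, 12:55-14:25.
Gita ∩ Sofia ∩ Wei ∩ Erik ∩ Wiremu ∩ Alice: 08:55-10:25, 11:20-11:50, 11:55-12:20, 12:55-14:25.

08:55-10:25, 11:20-11:50, 11:55-12:20, 12:55-14:25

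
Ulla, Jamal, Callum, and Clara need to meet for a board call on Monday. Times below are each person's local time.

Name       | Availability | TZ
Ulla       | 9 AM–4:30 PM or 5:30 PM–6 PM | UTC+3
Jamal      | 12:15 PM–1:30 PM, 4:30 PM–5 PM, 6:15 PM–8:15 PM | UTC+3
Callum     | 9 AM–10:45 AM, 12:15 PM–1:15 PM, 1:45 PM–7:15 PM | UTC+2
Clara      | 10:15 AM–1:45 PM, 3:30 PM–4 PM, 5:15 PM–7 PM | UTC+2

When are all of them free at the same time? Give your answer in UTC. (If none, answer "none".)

Ulla in UTC: 06:00-13:30, 14:30-15:00 (subtract 3h to convert from UTC+3).
Jamal in UTC: 09:15-10:30, 13:30-14:00, 15:15-17:15 (subtract 3h to convert from UTC+3).
Callum in UTC: 07:00-08:45, 10:15-11:15, 11:45-17:15 (subtract 2h to convert from UTC+2).
Clara in UTC: 08:15-11:45, 13:30-14:00, 15:15-17:00 (subtract 2h to convert from UTC+2).
Ulla ∩ Jamal: 09:15-10:30.
Ulla ∩ Jamal ∩ Callum: 10:15-10:30.
Ulla ∩ Jamal ∩ Callum ∩ Clara: 10:15-10:30.
So the common availability across everyone is 10:15-10:30.

10:15-10:30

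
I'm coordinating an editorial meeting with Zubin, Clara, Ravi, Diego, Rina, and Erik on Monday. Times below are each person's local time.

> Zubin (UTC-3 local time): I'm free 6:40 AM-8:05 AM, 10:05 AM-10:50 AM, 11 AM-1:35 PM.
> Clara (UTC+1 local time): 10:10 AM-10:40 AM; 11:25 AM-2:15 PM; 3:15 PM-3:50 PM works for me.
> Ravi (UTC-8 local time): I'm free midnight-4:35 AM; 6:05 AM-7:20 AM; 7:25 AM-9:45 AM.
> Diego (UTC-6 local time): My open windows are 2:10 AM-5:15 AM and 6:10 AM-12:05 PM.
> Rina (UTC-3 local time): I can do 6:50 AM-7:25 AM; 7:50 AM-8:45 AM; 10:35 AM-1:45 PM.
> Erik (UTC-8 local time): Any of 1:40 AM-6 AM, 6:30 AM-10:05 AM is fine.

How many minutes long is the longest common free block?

20

Zubin in UTC: 09:40-11:05, 13:05-13:50, 14:00-16:35 (add 3h to convert from UTC-3).
Clara in UTC: 09:10-09:40, 10:25-13:15, 14:15-14:50 (subtract 1h to convert from UTC+1).
Ravi in UTC: 08:00-12:35, 14:05-15:20, 15:25-17:45 (add 8h to convert from UTC-8).
Diego in UTC: 08:10-11:15, 12:10-18:05 (add 6h to convert from UTC-6).
Rina in UTC: 09:50-10:25, 10:50-11:45, 13:35-16:45 (add 3h to convert from UTC-3).
Erik in UTC: 09:40-14:00, 14:30-18:05 (add 8h to convert from UTC-8).
Zubin ∩ Clara: 10:25-11:05, 13:05-13:15, 14:15-14:50.
Zubin ∩ Clara ∩ Ravi: 10:25-11:05, 14:15-14:50.
Zubin ∩ Clara ∩ Ravi ∩ Diego: 10:25-11:05, 14:15-14:50.
Zubin ∩ Clara ∩ Ravi ∩ Diego ∩ Rina: 10:50-11:05, 14:15-14:50.
Zubin ∩ Clara ∩ Ravi ∩ Diego ∩ Rina ∩ Erik: 10:50-11:05, 14:30-14:50.
The longest is 14:30-14:50 at 20 minutes.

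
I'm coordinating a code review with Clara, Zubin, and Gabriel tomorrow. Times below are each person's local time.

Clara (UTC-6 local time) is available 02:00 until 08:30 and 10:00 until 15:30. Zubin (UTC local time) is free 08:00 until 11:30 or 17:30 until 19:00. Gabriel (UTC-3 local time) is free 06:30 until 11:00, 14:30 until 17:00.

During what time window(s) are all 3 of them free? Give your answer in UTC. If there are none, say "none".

09:30-11:30, 17:30-19:00

Clara in UTC: 08:00-14:30, 16:00-21:30 (add 6h to convert from UTC-6).
Zubin in UTC: 08:00-11:30, 17:30-19:00.
Gabriel in UTC: 09:30-14:00, 17:30-20:00 (add 3h to convert from UTC-3).
Clara ∩ Zubin: 08:00-11:30, 17:30-19:00.
Clara ∩ Zubin ∩ Gabriel: 09:30-11:30, 17:30-19:00.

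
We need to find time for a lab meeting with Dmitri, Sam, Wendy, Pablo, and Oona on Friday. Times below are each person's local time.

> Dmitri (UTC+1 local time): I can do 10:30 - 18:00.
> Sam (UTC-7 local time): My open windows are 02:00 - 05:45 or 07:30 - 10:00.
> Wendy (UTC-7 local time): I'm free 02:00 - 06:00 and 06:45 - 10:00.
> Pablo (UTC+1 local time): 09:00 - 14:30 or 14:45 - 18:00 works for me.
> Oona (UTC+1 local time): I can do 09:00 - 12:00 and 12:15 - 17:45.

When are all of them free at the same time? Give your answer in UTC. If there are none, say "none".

Dmitri in UTC: 09:30-17:00 (subtract 1h to convert from UTC+1).
Sam in UTC: 09:00-12:45, 14:30-17:00 (add 7h to convert from UTC-7).
Wendy in UTC: 09:00-13:00, 13:45-17:00 (add 7h to convert from UTC-7).
Pablo in UTC: 08:00-13:30, 13:45-17:00 (subtract 1h to convert from UTC+1).
Oona in UTC: 08:00-11:00, 11:15-16:45 (subtract 1h to convert from UTC+1).
Dmitri ∩ Sam: 09:30-12:45, 14:30-17:00.
Dmitri ∩ Sam ∩ Wendy: 09:30-12:45, 14:30-17:00.
Dmitri ∩ Sam ∩ Wendy ∩ Pablo: 09:30-12:45, 14:30-17:00.
Dmitri ∩ Sam ∩ Wendy ∩ Pablo ∩ Oona: 09:30-11:00, 11:15-12:45, 14:30-16:45.
So the common availability across everyone is 09:30-11:00, 11:15-12:45, 14:30-16:45.

09:30-11:00, 11:15-12:45, 14:30-16:45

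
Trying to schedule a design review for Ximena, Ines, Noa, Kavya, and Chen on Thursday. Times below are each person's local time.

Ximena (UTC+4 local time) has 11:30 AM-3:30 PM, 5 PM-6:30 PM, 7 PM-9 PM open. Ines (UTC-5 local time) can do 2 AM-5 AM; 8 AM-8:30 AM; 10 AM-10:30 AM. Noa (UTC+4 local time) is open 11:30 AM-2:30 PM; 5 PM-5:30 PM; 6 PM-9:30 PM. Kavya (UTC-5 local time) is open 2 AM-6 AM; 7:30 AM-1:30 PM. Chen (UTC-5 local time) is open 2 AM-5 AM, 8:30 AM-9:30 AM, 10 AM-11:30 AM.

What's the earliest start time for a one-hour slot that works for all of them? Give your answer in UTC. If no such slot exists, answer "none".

Ximena in UTC: 07:30-11:30, 13:00-14:30, 15:00-17:00 (subtract 4h to convert from UTC+4).
Ines in UTC: 07:00-10:00, 13:00-13:30, 15:00-15:30 (add 5h to convert from UTC-5).
Noa in UTC: 07:30-10:30, 13:00-13:30, 14:00-17:30 (subtract 4h to convert from UTC+4).
Kavya in UTC: 07:00-11:00, 12:30-18:30 (add 5h to convert from UTC-5).
Chen in UTC: 07:00-10:00, 13:30-14:30, 15:00-16:30 (add 5h to convert from UTC-5).
Ximena ∩ Ines: 07:30-10:00, 13:00-13:30, 15:00-15:30.
Ximena ∩ Ines ∩ Noa: 07:30-10:00, 13:00-13:30, 15:00-15:30.
Ximena ∩ Ines ∩ Noa ∩ Kavya: 07:30-10:00, 13:00-13:30, 15:00-15:30.
Ximena ∩ Ines ∩ Noa ∩ Kavya ∩ Chen: 07:30-10:00, 15:00-15:30.
The first common window of at least 60 minutes is 07:30-10:00, so the earliest start is 07:30.

07:30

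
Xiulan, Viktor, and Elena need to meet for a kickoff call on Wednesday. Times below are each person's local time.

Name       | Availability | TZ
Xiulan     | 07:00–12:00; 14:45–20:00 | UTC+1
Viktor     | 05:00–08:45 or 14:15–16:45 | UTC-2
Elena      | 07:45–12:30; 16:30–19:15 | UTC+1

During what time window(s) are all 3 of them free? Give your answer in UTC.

Xiulan in UTC: 06:00-11:00, 13:45-19:00 (subtract 1h to convert from UTC+1).
Viktor in UTC: 07:00-10:45, 16:15-18:45 (add 2h to convert from UTC-2).
Elena in UTC: 06:45-11:30, 15:30-18:15 (subtract 1h to convert from UTC+1).
Xiulan ∩ Viktor: 07:00-10:45, 16:15-18:45.
Xiulan ∩ Viktor ∩ Elena: 07:00-10:45, 16:15-18:15.
So the common availability across everyone is 07:00-10:45, 16:15-18:15.

07:00-10:45, 16:15-18:15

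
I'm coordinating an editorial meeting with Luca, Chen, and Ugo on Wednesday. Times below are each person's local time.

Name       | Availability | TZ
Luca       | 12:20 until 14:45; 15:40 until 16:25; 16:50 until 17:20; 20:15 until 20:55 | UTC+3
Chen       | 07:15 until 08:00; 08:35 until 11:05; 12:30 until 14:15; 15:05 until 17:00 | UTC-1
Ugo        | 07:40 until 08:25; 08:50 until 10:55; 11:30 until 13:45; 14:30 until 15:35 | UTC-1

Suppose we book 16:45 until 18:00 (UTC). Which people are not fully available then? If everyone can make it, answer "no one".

Luca in UTC: 09:20-11:45, 12:40-13:25, 13:50-14:20, 17:15-17:55 (subtract 3h to convert from UTC+3).
Chen in UTC: 08:15-09:00, 09:35-12:05, 13:30-15:15, 16:05-18:00 (add 1h to convert from UTC-1).
Ugo in UTC: 08:40-09:25, 09:50-11:55, 12:30-14:45, 15:30-16:35 (add 1h to convert from UTC-1).
Luca: not fully free for 16:45-18:00. Chen: free for 16:45-18:00. Ugo: not fully free for 16:45-18:00.

Luca, Ugo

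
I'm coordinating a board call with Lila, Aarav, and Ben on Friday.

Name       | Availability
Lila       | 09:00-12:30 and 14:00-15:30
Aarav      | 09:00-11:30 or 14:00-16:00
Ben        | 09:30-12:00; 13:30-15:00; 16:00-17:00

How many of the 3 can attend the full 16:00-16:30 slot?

1

Ben can make the full 16:00-16:30 slot — that's 1.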